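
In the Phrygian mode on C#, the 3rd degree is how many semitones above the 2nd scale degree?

2

The scale is C# D E F# G# A B.
D up to E is a major second — 2 semitones.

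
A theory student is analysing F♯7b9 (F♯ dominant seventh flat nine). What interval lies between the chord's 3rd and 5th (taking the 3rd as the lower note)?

minor 3rd

F♯7b9 (F♯ dominant seventh flat nine): F♯-A♯-C♯-E-G.
3rd = A♯; 5th = C♯.
From A♯ to C♯: 3 semitones over a third = minor.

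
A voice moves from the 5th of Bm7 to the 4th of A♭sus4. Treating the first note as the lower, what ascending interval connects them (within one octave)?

Bm7 has F♯ as its 5th, and A♭sus4 has D♭ as its 4th.
6 letter names make it a sixth; at 7 semitones (a whole step narrower than major) the quality is diminished.

diminished sixth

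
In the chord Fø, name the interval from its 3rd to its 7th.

perfect fifth

The chord tones of F half-diminished seventh are F, Ab, Cb, Eb.
3rd = Ab; 7th = Eb.
Ab up to Eb spans 5 letter names and 7 semitones — a perfect fifth.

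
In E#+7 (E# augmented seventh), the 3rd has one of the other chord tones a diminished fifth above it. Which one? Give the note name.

E#+7 (E# augmented seventh) is spelled E# G## B## D#.
The 3rd is G##. A diminished fifth above G## is D#.
D# is the chord's 7th.

D#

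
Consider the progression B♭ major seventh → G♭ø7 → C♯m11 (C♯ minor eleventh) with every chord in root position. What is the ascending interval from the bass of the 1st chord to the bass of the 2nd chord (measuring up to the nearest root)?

minor sixth

The roots are B♭ and G♭.
B♭ up to G♭ is 8 semitones, a half step narrower than a major sixth, so the interval is minor.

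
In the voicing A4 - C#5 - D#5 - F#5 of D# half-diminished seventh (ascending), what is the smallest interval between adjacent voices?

major 2nd

Adjacent intervals: A4→C#5 = major third; C#5→D#5 = major second; D#5→F#5 = minor third.
The smallest is C#5 to D#5, a major second (2 semitones).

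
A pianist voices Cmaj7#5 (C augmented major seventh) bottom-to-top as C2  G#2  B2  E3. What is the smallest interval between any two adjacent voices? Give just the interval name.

Adjacent intervals: C2→G#2 = augmented fifth; G#2→B2 = minor third; B2→E3 = perfect fourth.
The smallest is G#2 to B2, a minor third (3 semitones).

minor third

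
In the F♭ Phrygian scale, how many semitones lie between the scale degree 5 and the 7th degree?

The scale is F♭ G𝄫 A𝄫 B𝄫 C♭ D𝄫 E𝄫.
C♭ up to E𝄫 is a minor third — 3 semitones.

3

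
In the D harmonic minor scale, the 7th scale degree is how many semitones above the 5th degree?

The scale is D E F G A Bb C#.
A up to C# is a major third — 4 semitones.

4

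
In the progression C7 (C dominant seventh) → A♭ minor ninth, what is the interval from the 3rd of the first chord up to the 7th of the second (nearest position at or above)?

C7 (C dominant seventh) has E as its 3rd, and A♭ minor ninth has G♭ as its 7th.
E up to G♭ is 2 semitones, a whole step narrower than a major third, so the interval is diminished.

diminished third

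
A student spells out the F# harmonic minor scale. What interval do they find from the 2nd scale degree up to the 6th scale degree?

diminished fifth

The scale runs F# G# A B C# D E#.
2nd scale degree = G#; 6th scale degree = D.
5 letter names make it a fifth; at 6 semitones (a half step narrower than perfect) the quality is diminished.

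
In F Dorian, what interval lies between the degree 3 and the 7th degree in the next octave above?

perfect twelfth

The scale runs F G Ab Bb C D Eb.
The degree 3 is Ab and the 7th degree (up an octave) is Eb.
From Ab to Eb is 19 semitones, exactly the perfect twelfth.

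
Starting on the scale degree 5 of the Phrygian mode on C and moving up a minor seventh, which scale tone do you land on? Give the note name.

The scale is C Db Eb F G Ab Bb.
The scale degree 5 is G; a minor seventh above that is F — scale degree 4.

F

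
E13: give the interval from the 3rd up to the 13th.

perfect eleventh

Spelling the chord: E, G♯, B, D, F♯, C♯.
3rd = G♯; 13th = C♯.
G♯ up to C♯ spans 11 letter names and 17 semitones — a perfect eleventh.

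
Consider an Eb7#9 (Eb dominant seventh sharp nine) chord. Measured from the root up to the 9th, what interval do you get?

augmented 9th

Spelling the chord: Eb, G, Bb, Db, F#.
So we need the interval from Eb up to F#.
Eb up to F# is 15 semitones, a half step wider than a major ninth, so the interval is augmented.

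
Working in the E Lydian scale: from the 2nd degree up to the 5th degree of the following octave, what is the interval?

Spelling the E Lydian scale: E F# G# A# B C# D#.
So we need the interval from F# up to B.
From F# to B is 17 semitones, exactly the perfect eleventh.

perfect eleventh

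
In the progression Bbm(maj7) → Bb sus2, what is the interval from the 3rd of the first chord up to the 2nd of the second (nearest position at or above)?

M7

The 3rd of Bbm(maj7) is Db; the 2nd of Bb sus2 is C.
Db up to C spans 7 letter names and 11 semitones — a major seventh.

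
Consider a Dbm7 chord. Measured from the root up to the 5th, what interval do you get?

The chord tones of Db-7 (Db minor seventh) are Db Fb Ab Cb.
So we need the interval from Db up to Ab.
Counting 5 letters and 7 half steps from Db gives a perfect fifth.

perfect fifth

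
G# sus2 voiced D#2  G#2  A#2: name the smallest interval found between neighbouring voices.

Adjacent intervals: D#2→G#2 = perfect fourth; G#2→A#2 = major second.
The smallest is G#2 to A#2, a major second (2 semitones).

major second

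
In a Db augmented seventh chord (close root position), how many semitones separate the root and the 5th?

8

The chord tones of Dbaug7 (Db augmented seventh) are Db–F–A–Cb.
Db to A is an augmented fifth: 8 semitones.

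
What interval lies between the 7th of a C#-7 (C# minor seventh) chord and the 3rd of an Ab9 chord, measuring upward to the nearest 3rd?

The 7th of C#-7 (C# minor seventh) is B; the 3rd of Ab9 is C.
From B to C: 1 semitone over a second = minor.

m2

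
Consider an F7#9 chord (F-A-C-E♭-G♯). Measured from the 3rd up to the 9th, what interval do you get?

So we need the interval from A up to G♯.
A up to G♯ spans 7 letter names and 11 semitones — a major seventh.

major seventh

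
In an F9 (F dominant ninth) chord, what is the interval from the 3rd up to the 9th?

Spelling the chord: F–A–C–Eb–G.
So we need the interval from A up to G.
A up to G is 10 semitones, a half step narrower than a major seventh, so the interval is minor.

minor seventh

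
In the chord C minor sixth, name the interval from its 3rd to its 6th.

A4

Cm6 (C minor sixth) is spelled C–Eb–G–A.
That puts Eb below A.
From Eb to A: 6 semitones over a fourth = augmented.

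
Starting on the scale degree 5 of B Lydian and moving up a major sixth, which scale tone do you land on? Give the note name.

D#

The scale is B C# D# E# F# G# A#.
The scale degree 5 is F#; a major sixth above that is D# — scale degree 3.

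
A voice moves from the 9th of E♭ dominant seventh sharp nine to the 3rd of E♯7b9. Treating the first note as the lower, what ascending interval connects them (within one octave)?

The 9th of E♭ dominant seventh sharp nine is F♯; the 3rd of E♯7b9 is G𝄪.
From F♯ to G𝄪: 3 semitones over a second = augmented.

augmented 2nd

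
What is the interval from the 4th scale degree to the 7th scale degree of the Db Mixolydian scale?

Db mixolydian: Db Eb F Gb Ab Bb Cb.
4th scale degree = Gb; degree 7 = Cb.
Gb up to Cb spans 4 letter names and 5 semitones — a perfect fourth.

perfect fourth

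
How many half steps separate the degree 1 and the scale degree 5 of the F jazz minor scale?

The scale is F G Ab Bb C D E.
F up to C is a perfect fifth — 7 semitones.

7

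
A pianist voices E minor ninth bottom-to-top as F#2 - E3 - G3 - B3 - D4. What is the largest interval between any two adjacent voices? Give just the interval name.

m7

Adjacent intervals: F#2→E3 = minor seventh; E3→G3 = minor third; G3→B3 = major third; B3→D4 = minor third.
The largest is F#2 to E3, a minor seventh (10 semitones).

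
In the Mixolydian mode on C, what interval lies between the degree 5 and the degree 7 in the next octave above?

The scale runs C D E F G A Bb.
So we need the interval from G up to Bb.
From G to Bb: 15 semitones over a tenth = minor.

minor tenth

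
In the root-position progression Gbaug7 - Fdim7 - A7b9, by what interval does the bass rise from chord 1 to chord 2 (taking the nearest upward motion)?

major 7th

The roots are Gb and F.
From Gb to F is 11 semitones, exactly the major seventh.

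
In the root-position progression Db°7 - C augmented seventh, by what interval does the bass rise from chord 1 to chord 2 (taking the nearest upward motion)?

major seventh

The roots are Db and C.
Counting 7 letters and 11 half steps from Db gives a major seventh.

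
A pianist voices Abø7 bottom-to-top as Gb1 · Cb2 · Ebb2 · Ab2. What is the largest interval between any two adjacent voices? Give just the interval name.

Adjacent intervals: Gb1→Cb2 = perfect fourth; Cb2→Ebb2 = minor third; Ebb2→Ab2 = augmented fourth.
The largest is Ebb2 to Ab2, an augmented fourth (6 semitones).

augmented fourth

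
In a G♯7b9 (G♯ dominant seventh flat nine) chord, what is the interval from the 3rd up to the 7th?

diminished fifth

G♯7b9 (G♯ dominant seventh flat nine): G♯ B♯ D♯ F♯ A.
So we need the interval from B♯ up to F♯.
5 letter names make it a fifth; at 6 semitones (a half step narrower than perfect) the quality is diminished.
That tritone between 3rd and 7th is what gives the dominant seventh its pull toward resolution.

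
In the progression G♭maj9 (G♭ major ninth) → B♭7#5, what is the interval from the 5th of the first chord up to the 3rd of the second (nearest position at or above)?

G♭maj9 (G♭ major ninth) has D♭ as its 5th, and B♭7#5 has D as its 3rd.
D♭ up to D is 1 semitone, a half step wider than a perfect unison, so the interval is augmented.

augmented unison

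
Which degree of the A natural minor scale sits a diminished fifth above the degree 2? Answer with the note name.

F

The scale is A B C D E F G.
The degree 2 is B; a diminished fifth above that is F — scale degree 6.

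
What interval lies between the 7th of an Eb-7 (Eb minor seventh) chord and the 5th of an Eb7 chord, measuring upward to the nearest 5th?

Eb-7 (Eb minor seventh) has Db as its 7th, and Eb7 has Bb as its 5th.
Counting 6 letters and 9 half steps from Db gives a major sixth.

major 6th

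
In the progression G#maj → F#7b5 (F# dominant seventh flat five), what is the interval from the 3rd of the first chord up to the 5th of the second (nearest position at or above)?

diminished 2nd

G#maj has B# as its 3rd, and F#7b5 (F# dominant seventh flat five) has C as its 5th.
From B# to C: 0 semitones over a second = diminished.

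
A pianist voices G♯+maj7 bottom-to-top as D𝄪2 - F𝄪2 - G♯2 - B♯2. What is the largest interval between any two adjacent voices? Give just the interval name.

Adjacent intervals: D𝄪2→F𝄪2 = minor third; F𝄪2→G♯2 = minor second; G♯2→B♯2 = major third.
The largest is G♯2 to B♯2, a major third (4 semitones).

M3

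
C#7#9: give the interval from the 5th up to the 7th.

C#7#9 is spelled C#, E#, G#, B, D##.
So we need the interval from G# up to B.
G# up to B is 3 semitones, a half step narrower than a major third, so the interval is minor.

minor third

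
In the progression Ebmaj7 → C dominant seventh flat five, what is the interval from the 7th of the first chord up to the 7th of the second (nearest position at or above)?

Ebmaj7 has D as its 7th, and C dominant seventh flat five has Bb as its 7th.
D up to Bb is 8 semitones, a half step narrower than a major sixth, so the interval is minor.

minor 6th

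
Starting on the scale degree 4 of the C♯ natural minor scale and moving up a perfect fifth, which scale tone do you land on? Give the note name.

C#

The scale is C♯ D♯ E F♯ G♯ A B.
The scale degree 4 is F♯; a perfect fifth above that is C♯ — scale degree 1.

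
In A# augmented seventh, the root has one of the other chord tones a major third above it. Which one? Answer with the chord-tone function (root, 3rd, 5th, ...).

Spelling the chord: A#, C##, E##, G#.
The root is A#. A major third above A# is C##.
C## is the chord's 3rd.

3rd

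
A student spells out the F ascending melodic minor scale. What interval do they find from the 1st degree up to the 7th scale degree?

major seventh

The scale runs F G Ab Bb C D E.
1st degree = F; 7th scale degree = E.
Counting 7 letters and 11 half steps from F gives a major seventh.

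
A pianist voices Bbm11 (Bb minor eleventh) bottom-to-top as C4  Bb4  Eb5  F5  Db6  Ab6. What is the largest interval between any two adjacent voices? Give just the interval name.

minor seventh

Adjacent intervals: C4→Bb4 = minor seventh; Bb4→Eb5 = perfect fourth; Eb5→F5 = major second; F5→Db6 = minor sixth; Db6→Ab6 = perfect fifth.
The largest is C4 to Bb4, a minor seventh (10 semitones).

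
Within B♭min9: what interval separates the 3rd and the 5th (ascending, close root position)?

major 3rd

Spelling the chord: B♭ D♭ F A♭ C.
So we need the interval from D♭ up to F.
Counting 3 letters and 4 half steps from D♭ gives a major third.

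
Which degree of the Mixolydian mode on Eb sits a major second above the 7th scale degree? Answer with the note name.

Eb

The scale is Eb F G Ab Bb C Db.
The 7th scale degree is Db; a major second above that is Eb — scale degree 1.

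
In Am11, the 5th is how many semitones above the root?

7

Spelling the chord: A–C–E–G–B–D.
A to E is a perfect fifth: 7 semitones.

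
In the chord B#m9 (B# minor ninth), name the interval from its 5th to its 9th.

B#min9 (B# minor ninth) is spelled B#, D#, F##, A#, C##.
5th = F##; 9th = C##.
F## up to C## spans 5 letter names and 7 semitones — a perfect fifth.

perfect 5th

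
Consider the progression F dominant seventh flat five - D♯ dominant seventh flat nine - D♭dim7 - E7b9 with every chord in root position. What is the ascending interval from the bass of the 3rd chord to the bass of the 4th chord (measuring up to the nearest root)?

augmented second

The roots are D♭ and E.
2 letter names make it a second; at 3 semitones (a half step wider than major) the quality is augmented.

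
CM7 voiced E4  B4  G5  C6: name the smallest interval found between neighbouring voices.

Adjacent intervals: E4→B4 = perfect fifth; B4→G5 = minor sixth; G5→C6 = perfect fourth.
The smallest is G5 to C6, a perfect fourth (5 semitones).

P4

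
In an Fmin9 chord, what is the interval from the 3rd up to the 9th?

major seventh

Fmin9: F, Ab, C, Eb, G.
That puts Ab below G.
Ab up to G spans 7 letter names and 11 semitones — a major seventh.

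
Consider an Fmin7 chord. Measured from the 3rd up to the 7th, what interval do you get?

Spelling the chord: F A♭ C E♭.
3rd = A♭; 7th = E♭.
Counting 5 letters and 7 half steps from A♭ gives a perfect fifth.

perfect 5th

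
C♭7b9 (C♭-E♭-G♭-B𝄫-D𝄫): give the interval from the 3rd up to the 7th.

diminished fifth

So we need the interval from E♭ up to B𝄫.
E♭ up to B𝄫 is 6 semitones, a half step narrower than a perfect fifth, so the interval is diminished.
That tritone between 3rd and 7th is what gives the dominant seventh its pull toward resolution.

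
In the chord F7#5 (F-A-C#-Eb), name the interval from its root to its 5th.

The root is F and the 5th is C#.
From F to C#: 8 semitones over a fifth = augmented.

augmented fifth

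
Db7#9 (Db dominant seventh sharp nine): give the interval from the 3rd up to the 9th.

major 7th

The chord tones of Db dominant seventh sharp nine are Db, F, Ab, Cb, E.
3rd = F; 9th = E.
From F to E is 11 semitones, exactly the major seventh.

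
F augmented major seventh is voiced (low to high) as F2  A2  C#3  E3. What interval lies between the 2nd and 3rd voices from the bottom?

M3

Those voices are A2 and C#3.
Counting 3 letters and 4 half steps from A gives a major third.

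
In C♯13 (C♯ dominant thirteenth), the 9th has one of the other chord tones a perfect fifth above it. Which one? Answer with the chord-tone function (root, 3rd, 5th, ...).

C♯13 (C♯ dominant thirteenth): C♯, E♯, G♯, B, D♯, A♯.
The 9th is D♯. A perfect fifth above D♯ is A♯.
A♯ is the chord's 13th.

13th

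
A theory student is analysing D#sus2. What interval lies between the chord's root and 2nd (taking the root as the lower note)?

D# sus2: D#-E#-A#.
So we need the interval from D# up to E#.
From D# to E# is 2 semitones, exactly the major second.

major 2nd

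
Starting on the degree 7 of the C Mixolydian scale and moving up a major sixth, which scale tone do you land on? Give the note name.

G

The scale is C D E F G A Bb.
The degree 7 is Bb; a major sixth above that is G — scale degree 5.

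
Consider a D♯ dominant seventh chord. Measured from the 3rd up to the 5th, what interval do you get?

minor 3rd

Spelling the chord: D♯-F𝄪-A♯-C♯.
The 3rd is F𝄪 and the 5th is A♯.
3 letter names make it a third; at 3 semitones (a half step narrower than major) the quality is minor.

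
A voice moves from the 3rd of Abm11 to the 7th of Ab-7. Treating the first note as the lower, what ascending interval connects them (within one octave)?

P5

Abm11 has Cb as its 3rd, and Ab-7 has Gb as its 7th.
From Cb to Gb is 7 semitones, exactly the perfect fifth.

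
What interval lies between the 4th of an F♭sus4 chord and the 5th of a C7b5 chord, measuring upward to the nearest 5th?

major sixth

F♭sus4 has B𝄫 as its 4th, and C7b5 has G♭ as its 5th.
From B𝄫 to G♭ is 9 semitones, exactly the major sixth.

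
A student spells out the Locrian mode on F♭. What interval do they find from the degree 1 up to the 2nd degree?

Spelling the Locrian mode on F♭: F♭ G𝄫 A𝄫 B𝄫 C𝄫 D𝄫 E𝄫.
Degree 1 = F♭; 2nd scale degree = G𝄫.
From F♭ to G𝄫: 1 semitone over a second = minor.

minor second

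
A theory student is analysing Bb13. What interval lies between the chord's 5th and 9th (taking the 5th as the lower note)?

The chord tones of Bb13 (Bb dominant thirteenth) are Bb-D-F-Ab-C-G.
That puts F below C.
F up to C spans 5 letter names and 7 semitones — a perfect fifth.

P5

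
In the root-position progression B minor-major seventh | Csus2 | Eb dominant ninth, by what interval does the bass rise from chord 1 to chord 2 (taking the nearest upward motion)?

minor second

The roots are B and C.
From B to C: 1 semitone over a second = minor.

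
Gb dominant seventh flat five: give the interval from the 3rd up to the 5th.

diminished third

Gb dominant seventh flat five: Gb Bb Dbb Fb.
That puts Bb below Dbb.
From Bb to Dbb: 2 semitones over a third = diminished.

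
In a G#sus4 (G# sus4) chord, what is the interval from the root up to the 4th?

perfect fourth

G#sus4 (G# sus4) is spelled G#–C#–D#.
That puts G# below C#.
Counting 4 letters and 5 half steps from G# gives a perfect fourth.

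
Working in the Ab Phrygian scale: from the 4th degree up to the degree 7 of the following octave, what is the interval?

Ab phrygian: Ab Bbb Cb Db Eb Fb Gb.
The 4th degree is Db and the 7th scale degree (up an octave) is Gb.
From Db to Gb is 17 semitones, exactly the perfect eleventh.

perfect 11th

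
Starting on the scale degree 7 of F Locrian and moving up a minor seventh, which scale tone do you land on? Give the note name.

The scale is F G♭ A♭ B♭ C♭ D♭ E♭.
The scale degree 7 is E♭; a minor seventh above that is D♭ — scale degree 6.

Db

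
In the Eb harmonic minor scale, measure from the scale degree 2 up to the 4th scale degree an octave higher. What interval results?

Eb harmonic minor: Eb F Gb Ab Bb Cb D.
Scale degree 2 = F; 4th scale degree (up an octave) = Ab.
10 letter names make it a tenth; at 15 semitones (a half step narrower than major) the quality is minor.

minor tenth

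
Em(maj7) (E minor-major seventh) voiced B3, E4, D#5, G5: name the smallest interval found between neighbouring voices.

diminished 4th

Adjacent intervals: B3→E4 = perfect fourth; E4→D#5 = major seventh; D#5→G5 = diminished fourth.
The smallest is D#5 to G5, a diminished fourth (4 semitones).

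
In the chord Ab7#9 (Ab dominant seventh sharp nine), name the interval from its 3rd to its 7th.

diminished fifth

Ab dominant seventh sharp nine is spelled Ab, C, Eb, Gb, B.
So we need the interval from C up to Gb.
From C to Gb: 6 semitones over a fifth = diminished.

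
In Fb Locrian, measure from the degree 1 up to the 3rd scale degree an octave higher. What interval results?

minor tenth

Spelling Fb Locrian: Fb Gbb Abb Bbb Cbb Dbb Ebb.
The degree 1 is Fb and the 3rd degree (up an octave) is Abb.
From Fb to Abb: 15 semitones over a tenth = minor.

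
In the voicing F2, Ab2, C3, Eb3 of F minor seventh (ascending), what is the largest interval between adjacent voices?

major third

Adjacent intervals: F2→Ab2 = minor third; Ab2→C3 = major third; C3→Eb3 = minor third.
The largest is Ab2 to C3, a major third (4 semitones).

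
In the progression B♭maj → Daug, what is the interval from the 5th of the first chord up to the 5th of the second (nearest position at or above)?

augmented third

B♭maj has F as its 5th, and Daug has A♯ as its 5th.
From F to A♯: 5 semitones over a third = augmented.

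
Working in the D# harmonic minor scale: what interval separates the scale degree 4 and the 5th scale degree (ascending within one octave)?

major 2nd

D# harmonic minor: D# E# F# G# A# B C##.
Scale degree 4 = G#; 5th degree = A#.
Counting 2 letters and 2 half steps from G# gives a major second.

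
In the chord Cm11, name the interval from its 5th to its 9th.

perfect 5th

Spelling the chord: C–Eb–G–Bb–D–F.
5th = G; 9th = D.
From G to D is 7 semitones, exactly the perfect fifth.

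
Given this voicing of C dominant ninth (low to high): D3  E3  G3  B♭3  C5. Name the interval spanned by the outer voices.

The outer voices are D3 and C5.
D up to C is 22 semitones, a half step narrower than a major fourteenth, so the interval is minor.

minor fourteenth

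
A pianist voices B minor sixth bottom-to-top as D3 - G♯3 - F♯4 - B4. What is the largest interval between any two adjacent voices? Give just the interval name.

minor seventh

Adjacent intervals: D3→G♯3 = augmented fourth; G♯3→F♯4 = minor seventh; F♯4→B4 = perfect fourth.
The largest is G♯3 to F♯4, a minor seventh (10 semitones).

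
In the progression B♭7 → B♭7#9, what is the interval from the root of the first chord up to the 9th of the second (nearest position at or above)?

The root of B♭7 is B♭; the 9th of B♭7#9 is C♯.
B♭ up to C♯ is 3 semitones, a half step wider than a major second, so the interval is augmented.

augmented second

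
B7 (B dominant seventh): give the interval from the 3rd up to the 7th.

diminished 5th

B7 (B dominant seventh): B-D♯-F♯-A.
So we need the interval from D♯ up to A.
From D♯ to A: 6 semitones over a fifth = diminished.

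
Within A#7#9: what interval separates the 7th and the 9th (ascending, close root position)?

A#7#9 (A# dominant seventh sharp nine) is spelled A#, C##, E#, G#, B##.
That puts G# below B##.
From G# to B##: 5 semitones over a third = augmented.

A3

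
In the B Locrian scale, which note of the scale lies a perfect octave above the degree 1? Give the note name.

B

The scale is B C D E F G A.
The degree 1 is B; a perfect octave above that is B — scale degree 1.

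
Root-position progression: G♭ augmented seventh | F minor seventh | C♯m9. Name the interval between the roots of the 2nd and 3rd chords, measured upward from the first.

The roots are F and C♯.
From F to C♯: 8 semitones over a fifth = augmented.

augmented fifth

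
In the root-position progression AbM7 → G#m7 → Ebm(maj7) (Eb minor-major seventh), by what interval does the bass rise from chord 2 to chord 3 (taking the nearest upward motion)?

diminished 6th

The roots are G# and Eb.
6 letter names make it a sixth; at 7 semitones (a whole step narrower than major) the quality is diminished.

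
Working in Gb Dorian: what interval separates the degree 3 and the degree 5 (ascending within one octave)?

major third

Spelling Gb Dorian: Gb Ab Bbb Cb Db Eb Fb.
So we need the interval from Bbb up to Db.
Counting 3 letters and 4 half steps from Bbb gives a major third.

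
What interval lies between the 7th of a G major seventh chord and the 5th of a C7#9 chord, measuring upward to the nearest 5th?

minor second

The 7th of G major seventh is F♯; the 5th of C7#9 is G.
From F♯ to G: 1 semitone over a second = minor.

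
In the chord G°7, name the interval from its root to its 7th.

Gdim7 (G diminished seventh): G, B♭, D♭, F♭.
The root is G and the 7th is F♭.
G up to F♭ is 9 semitones, a whole step narrower than a major seventh, so the interval is diminished.

d7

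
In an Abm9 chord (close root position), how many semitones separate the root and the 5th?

7

The chord tones of Ab minor ninth are Ab-Cb-Eb-Gb-Bb.
Ab to Eb is a perfect fifth: 7 semitones.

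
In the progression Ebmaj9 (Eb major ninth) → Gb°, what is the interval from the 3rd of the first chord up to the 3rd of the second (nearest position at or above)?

diminished third

Ebmaj9 (Eb major ninth) has G as its 3rd, and Gb° has Bbb as its 3rd.
3 letter names make it a third; at 2 semitones (a whole step narrower than major) the quality is diminished.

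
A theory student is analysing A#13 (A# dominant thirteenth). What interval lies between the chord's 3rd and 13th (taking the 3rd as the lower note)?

perfect eleventh

The chord tones of A#13 (A# dominant thirteenth) are A# C## E# G# B# F##.
3rd = C##; 13th = F##.
From C## to F## is 17 semitones, exactly the perfect eleventh.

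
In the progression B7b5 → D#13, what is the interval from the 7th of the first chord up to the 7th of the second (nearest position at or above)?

B7b5 has A as its 7th, and D#13 has C# as its 7th.
Counting 3 letters and 4 half steps from A gives a major third.

major 3rd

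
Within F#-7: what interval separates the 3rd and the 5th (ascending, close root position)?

major 3rd

F#-7 (F# minor seventh): F#–A–C#–E.
That puts A below C#.
A up to C# spans 3 letter names and 4 semitones — a major third.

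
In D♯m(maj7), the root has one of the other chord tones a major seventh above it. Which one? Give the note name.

C##

D♯m(maj7): D♯ F♯ A♯ C𝄪.
The root is D♯. A major seventh above D♯ is C𝄪.
C𝄪 is the chord's 7th.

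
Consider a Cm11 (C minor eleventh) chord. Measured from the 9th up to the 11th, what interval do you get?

Cm11 (C minor eleventh) is spelled C Eb G Bb D F.
The 9th is D and the 11th is F.
From D to F: 3 semitones over a third = minor.

minor 3rd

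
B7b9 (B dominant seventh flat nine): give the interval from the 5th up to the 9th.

B7b9 (B dominant seventh flat nine): B, D#, F#, A, C.
5th = F#; 9th = C.
From F# to C: 6 semitones over a fifth = diminished.

diminished 5th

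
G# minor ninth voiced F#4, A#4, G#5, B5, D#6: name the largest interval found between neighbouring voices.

Adjacent intervals: F#4→A#4 = major third; A#4→G#5 = minor seventh; G#5→B5 = minor third; B5→D#6 = major third.
The largest is A#4 to G#5, a minor seventh (10 semitones).

minor seventh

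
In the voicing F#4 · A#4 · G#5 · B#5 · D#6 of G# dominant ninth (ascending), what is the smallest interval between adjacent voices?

minor third

Adjacent intervals: F#4→A#4 = major third; A#4→G#5 = minor seventh; G#5→B#5 = major third; B#5→D#6 = minor third.
The smallest is B#5 to D#6, a minor third (3 semitones).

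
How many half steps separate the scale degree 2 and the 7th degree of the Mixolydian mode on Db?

The scale is Db Eb F Gb Ab Bb Cb.
Eb up to Cb is a minor sixth — 8 semitones.

8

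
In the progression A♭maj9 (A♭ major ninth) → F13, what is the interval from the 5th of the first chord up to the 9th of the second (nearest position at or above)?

major third

The 5th of A♭maj9 (A♭ major ninth) is E♭; the 9th of F13 is G.
E♭ up to G spans 3 letter names and 4 semitones — a major third.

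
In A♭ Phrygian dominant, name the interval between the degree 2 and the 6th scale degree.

perfect fifth

The scale runs A♭ B𝄫 C D♭ E♭ F♭ G♭.
That puts B𝄫 below F♭.
B𝄫 up to F♭ spans 5 letter names and 7 semitones — a perfect fifth.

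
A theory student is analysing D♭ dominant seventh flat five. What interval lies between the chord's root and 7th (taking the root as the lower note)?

minor seventh

D♭ dominant seventh flat five is spelled D♭-F-A𝄫-C♭.
The root is D♭ and the 7th is C♭.
From D♭ to C♭: 10 semitones over a seventh = minor.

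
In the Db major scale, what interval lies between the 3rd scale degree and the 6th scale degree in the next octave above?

Db major: Db Eb F Gb Ab Bb C.
The 3rd scale degree is F and the 6th scale degree (up an octave) is Bb.
From F to Bb is 17 semitones, exactly the perfect eleventh.

P11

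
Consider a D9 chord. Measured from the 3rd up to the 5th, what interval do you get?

D dominant ninth: D F# A C E.
3rd = F#; 5th = A.
F# up to A is 3 semitones, a half step narrower than a major third, so the interval is minor.

minor 3rd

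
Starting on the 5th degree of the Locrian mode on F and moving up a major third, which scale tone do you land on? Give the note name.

Eb

The scale is F Gb Ab Bb Cb Db Eb.
The 5th degree is Cb; a major third above that is Eb — scale degree 7.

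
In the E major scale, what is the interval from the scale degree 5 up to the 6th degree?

Spelling the E major scale: E F# G# A B C# D#.
Scale degree 5 = B; scale degree 6 = C#.
From B to C# is 2 semitones, exactly the major second.

M2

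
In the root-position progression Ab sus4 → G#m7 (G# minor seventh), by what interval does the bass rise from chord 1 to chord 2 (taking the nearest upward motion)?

augmented seventh

The roots are Ab and G#.
7 letter names make it a seventh; at 12 semitones (a half step wider than major) the quality is augmented.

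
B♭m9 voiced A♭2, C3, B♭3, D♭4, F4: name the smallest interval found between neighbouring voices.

Adjacent intervals: A♭2→C3 = major third; C3→B♭3 = minor seventh; B♭3→D♭4 = minor third; D♭4→F4 = major third.
The smallest is B♭3 to D♭4, a minor third (3 semitones).

minor third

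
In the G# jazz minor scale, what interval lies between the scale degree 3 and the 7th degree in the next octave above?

The scale runs G# A# B C# D# E# F##.
Scale degree 3 = B; degree 7 (up an octave) = F##.
From B to F##: 20 semitones over a twelfth = augmented.

augmented 12th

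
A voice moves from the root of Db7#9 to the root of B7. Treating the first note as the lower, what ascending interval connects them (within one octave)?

The root of Db7#9 is Db; the root of B7 is B.
Db up to B is 10 semitones, a half step wider than a major sixth, so the interval is augmented.

augmented sixth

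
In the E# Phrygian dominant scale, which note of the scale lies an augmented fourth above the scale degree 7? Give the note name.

The scale is E# F# G## A# B# C# D#.
The scale degree 7 is D#; an augmented fourth above that is G## — scale degree 3.

G##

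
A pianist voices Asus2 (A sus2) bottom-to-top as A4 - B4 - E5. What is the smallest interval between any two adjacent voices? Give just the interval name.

major second

Adjacent intervals: A4→B4 = major second; B4→E5 = perfect fourth.
The smallest is A4 to B4, a major second (2 semitones).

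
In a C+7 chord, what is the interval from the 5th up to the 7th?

diminished third

Caug7 (C augmented seventh) is spelled C-E-G#-Bb.
So we need the interval from G# up to Bb.
3 letter names make it a third; at 2 semitones (a whole step narrower than major) the quality is diminished.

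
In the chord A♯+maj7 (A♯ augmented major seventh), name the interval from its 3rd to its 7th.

Spelling the chord: A♯–C𝄪–E𝄪–G𝄪.
So we need the interval from C𝄪 up to G𝄪.
From C𝄪 to G𝄪 is 7 semitones, exactly the perfect fifth.

perfect 5th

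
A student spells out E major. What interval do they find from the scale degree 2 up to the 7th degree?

M6

E major: E F# G# A B C# D#.
The scale degree 2 is F# and the degree 7 is D#.
F# up to D# spans 6 letter names and 9 semitones — a major sixth.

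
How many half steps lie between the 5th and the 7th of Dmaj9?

Dmaj9: D–F#–A–C#–E.
A to C# is a major third: 4 semitones.

4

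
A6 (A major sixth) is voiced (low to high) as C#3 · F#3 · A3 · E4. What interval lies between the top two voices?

perfect fifth

Those voices are A3 and E4.
From A to E is 7 semitones, exactly the perfect fifth.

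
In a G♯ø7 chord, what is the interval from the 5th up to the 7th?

major 3rd

G♯ø (G♯ half-diminished seventh): G♯–B–D–F♯.
That puts D below F♯.
D up to F♯ spans 3 letter names and 4 semitones — a major third.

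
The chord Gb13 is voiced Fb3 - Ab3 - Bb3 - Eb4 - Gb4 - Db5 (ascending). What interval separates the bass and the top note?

The outer voices are Fb3 and Db5.
From Fb to Db is 21 semitones, exactly the major thirteenth.

major 13th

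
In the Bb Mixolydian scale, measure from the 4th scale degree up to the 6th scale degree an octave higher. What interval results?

M10

Spelling the Bb Mixolydian scale: Bb C D Eb F G Ab.
So we need the interval from Eb up to G.
From Eb to G is 16 semitones, exactly the major tenth.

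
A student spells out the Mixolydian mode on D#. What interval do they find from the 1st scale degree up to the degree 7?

minor seventh

Spelling the Mixolydian mode on D#: D# E# F## G# A# B# C#.
So we need the interval from D# up to C#.
7 letter names make it a seventh; at 10 semitones (a half step narrower than major) the quality is minor.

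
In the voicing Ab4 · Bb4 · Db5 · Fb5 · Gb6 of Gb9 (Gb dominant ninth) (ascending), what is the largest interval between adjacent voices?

major ninth

Adjacent intervals: Ab4→Bb4 = major second; Bb4→Db5 = minor third; Db5→Fb5 = minor third; Fb5→Gb6 = major ninth.
The largest is Fb5 to Gb6, a major ninth (14 semitones).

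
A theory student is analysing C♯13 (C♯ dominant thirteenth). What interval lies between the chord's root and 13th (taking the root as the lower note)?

Spelling the chord: C♯-E♯-G♯-B-D♯-A♯.
So we need the interval from C♯ up to A♯.
Counting 13 letters and 21 half steps from C♯ gives a major thirteenth.

major thirteenth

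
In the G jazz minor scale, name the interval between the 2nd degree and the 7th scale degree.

G melodic minor: G A Bb C D E F#.
That puts A below F#.
Counting 6 letters and 9 half steps from A gives a major sixth.

major sixth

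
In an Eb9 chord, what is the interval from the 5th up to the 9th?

Eb dominant ninth: Eb G Bb Db F.
The 5th is Bb and the 9th is F.
Counting 5 letters and 7 half steps from Bb gives a perfect fifth.

perfect 5th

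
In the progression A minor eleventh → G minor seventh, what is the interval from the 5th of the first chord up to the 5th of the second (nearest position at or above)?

m7

A minor eleventh has E as its 5th, and G minor seventh has D as its 5th.
7 letter names make it a seventh; at 10 semitones (a half step narrower than major) the quality is minor.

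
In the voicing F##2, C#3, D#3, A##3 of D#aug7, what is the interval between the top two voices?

augmented 5th

Those voices are D#3 and A##3.
D# up to A## is 8 semitones, a half step wider than a perfect fifth, so the interval is augmented.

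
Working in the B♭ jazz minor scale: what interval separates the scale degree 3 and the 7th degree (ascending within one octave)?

augmented fifth

The scale runs B♭ C D♭ E♭ F G A.
The scale degree 3 is D♭ and the scale degree 7 is A.
D♭ up to A is 8 semitones, a half step wider than a perfect fifth, so the interval is augmented.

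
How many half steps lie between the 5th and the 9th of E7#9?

E7#9: E-G♯-B-D-F𝄪.
B to F𝄪 is an augmented fifth: 8 semitones.

8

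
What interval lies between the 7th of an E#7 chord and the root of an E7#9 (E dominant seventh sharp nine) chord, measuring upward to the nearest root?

minor second

E#7 has D# as its 7th, and E7#9 (E dominant seventh sharp nine) has E as its root.
D# up to E is 1 semitone, a half step narrower than a major second, so the interval is minor.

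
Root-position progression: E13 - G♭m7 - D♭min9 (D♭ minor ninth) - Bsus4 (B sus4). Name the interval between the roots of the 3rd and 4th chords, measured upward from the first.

augmented 6th

The roots are D♭ and B.
6 letter names make it a sixth; at 10 semitones (a half step wider than major) the quality is augmented.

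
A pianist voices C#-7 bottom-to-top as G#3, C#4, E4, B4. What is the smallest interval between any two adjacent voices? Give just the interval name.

Adjacent intervals: G#3→C#4 = perfect fourth; C#4→E4 = minor third; E4→B4 = perfect fifth.
The smallest is C#4 to E4, a minor third (3 semitones).

m3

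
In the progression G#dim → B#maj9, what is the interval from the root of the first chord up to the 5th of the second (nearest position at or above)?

The root of G#dim is G#; the 5th of B#maj9 is F##.
Counting 7 letters and 11 half steps from G# gives a major seventh.

major seventh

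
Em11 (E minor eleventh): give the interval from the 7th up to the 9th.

Spelling the chord: E G B D F♯ A.
That puts D below F♯.
D up to F♯ spans 3 letter names and 4 semitones — a major third.

major 3rd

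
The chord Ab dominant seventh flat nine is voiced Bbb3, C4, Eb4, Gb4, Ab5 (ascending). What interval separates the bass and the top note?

The outer voices are Bbb3 and Ab5.
From Bbb to Ab is 23 semitones, exactly the major fourteenth.

major fourteenth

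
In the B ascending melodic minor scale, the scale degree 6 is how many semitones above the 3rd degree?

The scale is B C# D E F# G# A#.
D up to G# is an augmented fourth — 6 semitones.

6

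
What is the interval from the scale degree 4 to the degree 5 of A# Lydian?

Spelling A# Lydian: A# B# C## D## E# F## G##.
The scale degree 4 is D## and the 5th degree is E#.
From D## to E#: 1 semitone over a second = minor.

m2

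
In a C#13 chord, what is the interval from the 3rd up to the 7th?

diminished fifth

C#13 (C# dominant thirteenth) is spelled C#–E#–G#–B–D#–A#.
That puts E# below B.
From E# to B: 6 semitones over a fifth = diminished.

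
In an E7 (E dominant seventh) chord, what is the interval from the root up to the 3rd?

The chord tones of E7 (E dominant seventh) are E, G♯, B, D.
Root = E; 3rd = G♯.
Counting 3 letters and 4 half steps from E gives a major third.

M3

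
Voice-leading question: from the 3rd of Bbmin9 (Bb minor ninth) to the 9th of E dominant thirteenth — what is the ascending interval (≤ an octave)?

augmented 3rd

The 3rd of Bbmin9 (Bb minor ninth) is Db; the 9th of E dominant thirteenth is F#.
3 letter names make it a third; at 5 semitones (a half step wider than major) the quality is augmented.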